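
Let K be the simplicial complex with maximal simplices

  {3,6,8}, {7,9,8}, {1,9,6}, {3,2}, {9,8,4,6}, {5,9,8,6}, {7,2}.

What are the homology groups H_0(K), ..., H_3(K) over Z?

H_0 = Z,  H_1 = Z,  H_2 = 0,  H_3 = 0.

Take the total order 1 < 2 < 3 < 4 < 5 < 6 < 7 < 8 < 9 on the vertex set. Then K (dimension 3) consists of the simplices:

  0-simplices (9): [1], [2], [3], [4], [5], [6], [7], [8], [9]
  1-simplices (17): [1,6], [1,9], [2,3], [2,7], [3,6], [3,8], [4,6], [4,8], [4,9], [5,6], [5,8], [5,9], [6,8], [6,9], [7,8], [7,9], [8,9]
  2-simplices (10): [1,6,9], [3,6,8], [4,6,8], [4,6,9], [4,8,9], [5,6,8], [5,6,9], [5,8,9], [6,8,9], [7,8,9]
  3-simplices (2): [4,6,8,9], [5,6,8,9]

so the chain groups are C_0 ≅ Z^9, C_1 ≅ Z^17, C_2 ≅ Z^10, C_3 ≅ Z^2.

Boundary ∂_1: C_1 → C_0 sends each edge [p,q] (with p < q) to q − p. For instance
  ∂[5,6] = [6] − [5].
The 9×17 boundary matrix has rank 8 and Smith normal form diag(1,1,1,1,1,1,1,1).

∂_2: C_2 → C_1 sends each 2-simplex [p,q,r] to [q,r] − [p,r] + [p,q]. For instance
  ∂[3,6,8] = [6,8] − [3,8] + [3,6],
  ∂[1,6,9] = [6,9] − [1,9] + [1,6].
The 17×10 boundary matrix has rank 8 and Smith normal form diag(1,1,1,1,1,1,1,1).

∂_3: C_3 → C_2 sends each 3-simplex σ to the alternating sum Σ_i (−1)^i (σ with its i-th vertex removed). For instance
  ∂[4,6,8,9] = [6,8,9] − [4,8,9] + [4,6,9] − [4,6,8],
  ∂[5,6,8,9] = [6,8,9] − [5,8,9] + [5,6,9] − [5,6,8].
The resulting 10×2 matrix has rank 2, and its Smith normal form has invariant factors (1,1).

Computing H_k = (kernel of ∂_k) / (image of ∂_{k+1}):

  H_0: rank C_0 − rank ∂_1 = 9 − 8 = 1, and the invariant factors of ∂_1 are all 1, so H_0 = Z.
  H_1: rank ker ∂_1 − rank ∂_2 = (17 − 8) − 8 = 1, and the invariant factors of ∂_2 are all 1, so H_1 = Z.
  H_2: rank ker ∂_2 − rank ∂_3 = (10 − 8) − 2 = 0, and the invariant factors of ∂_3 are all 1, so H_2 = 0.
  H_3: rank ker ∂_3 − rank ∂_4 = (2 − 2) − 0 = 0, and there is no ∂_4, so H_3 = 0.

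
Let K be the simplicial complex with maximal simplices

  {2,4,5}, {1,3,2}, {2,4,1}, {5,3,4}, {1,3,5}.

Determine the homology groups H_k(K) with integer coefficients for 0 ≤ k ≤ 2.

H_0 = Z,  H_1 = Z,  H_2 = 0.

We work with the vertex ordering 1 < 2 < 3 < 4 < 5. The simplices of K, each written with vertices in increasing order, are:

  0-simplices (5): [1], [2], [3], [4], [5]
  1-simplices (10): [1,2], [1,3], [1,4], [1,5], [2,3], [2,4], [2,5], [3,4], [3,5], [4,5]
  2-simplices (5): [1,2,3], [1,2,4], [1,3,5], [2,4,5], [3,4,5]

giving chain groups C_0 ≅ Z^5, C_1 ≅ Z^10, C_2 ≅ Z^5.

The boundary map ∂_1: C_1 → C_0 maps an edge to its endpoints' difference, ∂[p,q] = q − p. For instance
  ∂[3,4] = [4] − [3].
As a 5×10 matrix over Z this has rank 4, with invariant factors (1,1,1,1).

The boundary map ∂_2: C_2 → C_1 sends each 2-simplex [p,q,r] to [q,r] − [p,r] + [p,q]. For instance
  ∂[1,2,3] = [2,3] − [1,3] + [1,2],
  ∂[1,2,4] = [2,4] − [1,4] + [1,2].
The 10×5 boundary matrix has rank 5 and Smith normal form diag(1,1,1,1,1).

From H_k ≅ ker(∂_k) / im(∂_{k+1}) we obtain:

  H_0: rank C_0 − rank ∂_1 = 5 − 4 = 1, and the invariant factors of ∂_1 are all 1, so H_0 ≅ Z.
  H_1: rank ker ∂_1 − rank ∂_2 = (10 − 4) − 5 = 1, and the invariant factors of ∂_2 are all 1, so H_1 ≅ Z.
  H_2: rank ker ∂_2 − rank ∂_3 = (5 − 5) − 0 = 0, and there is no ∂_3, so H_2 ≅ 0.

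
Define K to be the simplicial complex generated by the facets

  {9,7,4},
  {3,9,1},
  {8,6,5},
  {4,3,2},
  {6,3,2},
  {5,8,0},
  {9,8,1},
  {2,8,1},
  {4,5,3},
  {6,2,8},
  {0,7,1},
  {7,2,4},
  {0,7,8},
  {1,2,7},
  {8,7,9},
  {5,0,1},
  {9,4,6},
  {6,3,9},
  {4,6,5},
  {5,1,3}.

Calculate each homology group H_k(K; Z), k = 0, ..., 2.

Order the vertices as 0 < 1 < 2 < 3 < 4 < 5 < 6 < 7 < 8 < 9. Listing each simplex with vertices in this order, K has dimension 2 with simplices:

  0-simplices (10): [0], [1], [2], [3], [4], [5], [6], [7], [8], [9]
  1-simplices (30): (30 of them)
  2-simplices (20): (20 of them)

so the chain groups are C_0 ≅ Z^10, C_1 ≅ Z^30, C_2 ≅ Z^20.

The boundary map ∂_1: C_1 → C_0 maps an edge to its endpoints' difference, ∂[p,q] = q − p.
This gives a 10×30 integer matrix of rank 9; reducing to Smith normal form yields diagonal entries (1,1,1,1,1,1,1,1,1).

Boundary ∂_2: C_2 → C_1 maps a triangle to the signed sum of its edges. For instance
  ∂[2,3,6] = [3,6] − [2,6] + [2,3],
  ∂[1,2,8] = [2,8] − [1,8] + [1,2].
The resulting 30×20 matrix has rank 20, and its Smith normal form has invariant factors (1,1,1,1,1,1,1,1,1,1,1,1,1,1,1,1,1,1,1,2).

Computing H_k = (kernel of ∂_k) / (image of ∂_{k+1}):

  H_0: rank C_0 − rank ∂_1 = 10 − 9 = 1, and the invariant factors of ∂_1 are all 1, so H_0 = Z.
  H_1: rank ker ∂_1 − rank ∂_2 = (30 − 9) − 20 = 1, and ∂_2 has invariant factor 2 > 1, so H_1 = Z ⊕ Z/2.
  H_2: rank ker ∂_2 − rank ∂_3 = (20 − 20) − 0 = 0, and there is no ∂_3, so H_2 = 0.

(K is a triangulation of the Klein bottle.)

H_0 = Z,  H_1 = Z ⊕ Z/2,  H_2 = 0.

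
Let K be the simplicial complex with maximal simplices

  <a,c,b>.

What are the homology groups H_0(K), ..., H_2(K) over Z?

Fix the vertex order a < b < c and write every simplex with vertices in increasing order. Then dim K = 2 and the simplices of K are:

  0-simplices (3): a, b, c
  1-simplices (3): ab, ac, bc
  2-simplices (1): abc

so the chain groups are C_0 ≅ Z^3, C_1 ≅ Z^3, C_2 ≅ Z^1.

The boundary map ∂_1: C_1 → C_0 sends each edge [p,q] (with p < q) to q − p. For instance
  ∂ab = b − a.
The resulting 3×3 matrix has rank 2, and its Smith normal form has invariant factors (1,1).

∂_2: C_2 → C_1 maps a triangle to the signed sum of its edges. For instance
  ∂abc = bc − ac + ab.
The 3×1 boundary matrix has rank 1 and Smith normal form diag(1).

Reading off H_k = ker ∂_k / im ∂_{k+1}:

  H_0: rank C_0 − rank ∂_1 = 3 − 2 = 1, and the invariant factors of ∂_1 are all 1, so H_0 ≅ Z.
  H_1: rank ker ∂_1 − rank ∂_2 = (3 − 2) − 1 = 0, and the invariant factors of ∂_2 are all 1, so H_1 ≅ 0.
  H_2: rank ker ∂_2 − rank ∂_3 = (1 − 1) − 0 = 0, and there is no ∂_3, so H_2 ≅ 0.

H_0 = Z,  H_1 = 0,  H_2 = 0.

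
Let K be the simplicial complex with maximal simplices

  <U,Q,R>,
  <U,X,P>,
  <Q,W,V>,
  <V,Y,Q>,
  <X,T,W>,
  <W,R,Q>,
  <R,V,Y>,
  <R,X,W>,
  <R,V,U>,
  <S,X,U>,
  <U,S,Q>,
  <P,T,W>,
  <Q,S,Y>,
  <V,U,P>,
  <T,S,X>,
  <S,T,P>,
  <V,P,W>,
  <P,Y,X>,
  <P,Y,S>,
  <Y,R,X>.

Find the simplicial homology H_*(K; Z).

Take the total order P < Q < R < S < T < U < V < W < X < Y on the vertex set. Then K (dimension 2) consists of the simplices:

  0-simplices (10): P, Q, R, S, T, U, V, W, X, Y
  1-simplices (30): PS, PT, PU, PV, PW, PX, PY, QR, QS, QU, QV, QW, QY, RU, RV, RW, RX, RY, ST, SU, SX, SY, TW, TX, UV, UX, VW, VY, WX, XY
  2-simplices (20): PST, PSY, PTW, PUV, PUX, PVW, PXY, QRU, QRW, QSU, QSY, QVW, QVY, RUV, RVY, RWX, RXY, STX, SUX, TWX

so the chain groups are C_0 ≅ Z^10, C_1 ≅ Z^30, C_2 ≅ Z^20.

The boundary map ∂_1: C_1 → C_0 maps an edge to its endpoints' difference, ∂[p,q] = q − p. For instance
  ∂SU = U − S.
This gives a 10×30 integer matrix of rank 9; reducing to Smith normal form yields diagonal entries (1,1,1,1,1,1,1,1,1).

Boundary ∂_2: C_2 → C_1 maps a triangle to the signed sum of its edges. For instance
  ∂SUX = UX − SX + SU,
  ∂QSY = SY − QY + QS.
The 30×20 boundary matrix has rank 20 and Smith normal form diag(1,1,1,1,1,1,1,1,1,1,1,1,1,1,1,1,1,1,1,2).

From H_k ≅ ker(∂_k) / im(∂_{k+1}) we obtain:

  H_0: rank C_0 − rank ∂_1 = 10 − 9 = 1, and the invariant factors of ∂_1 are all 1, so H_0 = Z.
  H_1: rank ker ∂_1 − rank ∂_2 = (30 − 9) − 20 = 1, and ∂_2 has invariant factor 2 > 1, so H_1 = Z ⊕ Z/2Z.
  H_2: rank ker ∂_2 − rank ∂_3 = (20 − 20) − 0 = 0, and there is no ∂_3, so H_2 = 0.

As a check, the Euler characteristic is 10 − 30 + 20 = 0, which agrees with 1 − 1 + 0 = 0.

H_0 = Z,  H_1 = Z ⊕ Z/2Z,  H_2 = 0.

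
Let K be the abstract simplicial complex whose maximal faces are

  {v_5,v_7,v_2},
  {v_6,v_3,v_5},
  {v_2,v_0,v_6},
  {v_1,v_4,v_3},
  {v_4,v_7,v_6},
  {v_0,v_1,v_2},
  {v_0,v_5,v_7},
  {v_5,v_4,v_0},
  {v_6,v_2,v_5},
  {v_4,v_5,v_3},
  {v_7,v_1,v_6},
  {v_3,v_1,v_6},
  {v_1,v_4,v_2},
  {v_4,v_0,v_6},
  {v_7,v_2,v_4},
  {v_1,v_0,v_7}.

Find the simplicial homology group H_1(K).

Order the vertices as v_0 < v_1 < v_2 < v_3 < v_4 < v_5 < v_6 < v_7. Listing each simplex with vertices in this order, K has dimension 2 with simplices:

  0-simplices (8): [v_0], [v_1], [v_2], [v_3], [v_4], [v_5], [v_6], [v_7]
  1-simplices (24): (24 of them)
  2-simplices (16): (16 of them)

so the chain groups are C_0 ≅ Z^8, C_1 ≅ Z^24, C_2 ≅ Z^16.

The boundary map ∂_1: C_1 → C_0 maps an edge to its endpoints' difference, ∂[p,q] = q − p.
The 8×24 boundary matrix has rank 7 and Smith normal form diag(1,1,1,1,1,1,1).

Boundary ∂_2: C_2 → C_1 maps a triangle to the signed sum of its edges. For instance
  ∂[v_0,v_4,v_6] = [v_4,v_6] − [v_0,v_6] + [v_0,v_4],
  ∂[v_1,v_3,v_6] = [v_3,v_6] − [v_1,v_6] + [v_1,v_3].
The 24×16 boundary matrix has rank 15 and Smith normal form diag(1,1,1,1,1,1,1,1,1,1,1,1,1,1,1).

From H_k ≅ ker(∂_k) / im(∂_{k+1}) we obtain:

  H_1: rank ker ∂_1 − rank ∂_2 = (24 − 7) − 15 = 2, and the invariant factors of ∂_2 are all 1, so H_1 = Z^2.

H_1 = Z^2.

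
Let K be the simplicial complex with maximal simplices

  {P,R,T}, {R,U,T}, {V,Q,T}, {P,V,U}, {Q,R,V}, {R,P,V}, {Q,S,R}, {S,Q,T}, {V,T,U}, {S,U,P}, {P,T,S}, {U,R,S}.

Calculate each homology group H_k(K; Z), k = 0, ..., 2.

H_0 = Z,  H_1 = Z/2,  H_2 = 0.

Fix the vertex order P < Q < R < S < T < U < V and write every simplex with vertices in increasing order. Then dim K = 2 and the simplices of K are:

  0-simplices (7): P, Q, R, S, T, U, V
  1-simplices (18): PR, PS, PT, PU, PV, QR, QS, QT, QV, RS, RT, RU, RV, ST, SU, TU, TV, UV
  2-simplices (12): PRT, PRV, PST, PSU, PUV, QRS, QRV, QST, QTV, RSU, RTU, TUV

so the chain groups are C_0 ≅ Z^7, C_1 ≅ Z^18, C_2 ≅ Z^12.

∂_1: C_1 → C_0 sends each edge [p,q] (with p < q) to q − p. For instance
  ∂RT = T − R.
As a 7×18 matrix over Z this has rank 6, with invariant factors (1,1,1,1,1,1).

The boundary map ∂_2: C_2 → C_1 sends each 2-simplex [p,q,r] to [q,r] − [p,r] + [p,q]. For instance
  ∂QRV = RV − QV + QR,
  ∂RSU = SU − RU + RS.
The 18×12 boundary matrix has rank 12 and Smith normal form diag(1,1,1,1,1,1,1,1,1,1,1,2).

Computing H_k = (kernel of ∂_k) / (image of ∂_{k+1}):

  H_0: rank C_0 − rank ∂_1 = 7 − 6 = 1, and the invariant factors of ∂_1 are all 1, so H_0 ≅ Z.
  H_1: rank ker ∂_1 − rank ∂_2 = (18 − 6) − 12 = 0, and ∂_2 has invariant factor 2 > 1, so H_1 ≅ Z/2.
  H_2: rank ker ∂_2 − rank ∂_3 = (12 − 12) − 0 = 0, and there is no ∂_3, so H_2 ≅ 0.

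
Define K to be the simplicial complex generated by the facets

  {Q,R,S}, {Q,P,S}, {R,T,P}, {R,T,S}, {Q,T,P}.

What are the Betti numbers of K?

b_0 = 1, b_1 = 1, b_2 = 0.

Order the vertices as P < Q < R < S < T. Listing each simplex with vertices in this order, K has dimension 2 with simplices:

  0-simplices (5): P, Q, R, S, T
  1-simplices (10): PQ, PR, PS, PT, QR, QS, QT, RS, RT, ST
  2-simplices (5): PQS, PQT, PRT, QRS, RST

so the chain groups are C_0 ≅ Z^5, C_1 ≅ Z^10, C_2 ≅ Z^5.

The boundary map ∂_1: C_1 → C_0 maps an edge to its endpoints' difference, ∂[p,q] = q − p.
This gives a 5×10 integer matrix of rank 4; reducing to Smith normal form yields diagonal entries (1,1,1,1).

Boundary ∂_2: C_2 → C_1 maps a triangle to the signed sum of its edges. For instance
  ∂RST = ST − RT + RS,
  ∂QRS = RS − QS + QR.
The resulting 10×5 matrix has rank 5, and its Smith normal form has invariant factors (1,1,1,1,1).

Computing H_k = (kernel of ∂_k) / (image of ∂_{k+1}):

  H_0: rank C_0 − rank ∂_1 = 5 − 4 = 1, and the invariant factors of ∂_1 are all 1, so H_0 ≅ Z.
  H_1: rank ker ∂_1 − rank ∂_2 = (10 − 4) − 5 = 1, and the invariant factors of ∂_2 are all 1, so H_1 ≅ Z.
  H_2: rank ker ∂_2 − rank ∂_3 = (5 − 5) − 0 = 0, and there is no ∂_3, so H_2 ≅ 0.

Hence the Betti numbers are b_0 = 1, b_1 = 1, b_2 = 0.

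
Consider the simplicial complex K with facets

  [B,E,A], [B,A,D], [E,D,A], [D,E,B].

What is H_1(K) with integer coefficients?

Take the total order A < B < D < E on the vertex set. Then K (dimension 2) consists of the simplices:

  0-simplices (4): A, B, D, E
  1-simplices (6): AB, AD, AE, BD, BE, DE
  2-simplices (4): ABD, ABE, ADE, BDE

so the chain groups are C_0 ≅ Z^4, C_1 ≅ Z^6, C_2 ≅ Z^4.

Boundary ∂_1: C_1 → C_0 is given by ∂[p,q] = [q] − [p]. For instance
  ∂BD = D − B.
The resulting 4×6 matrix has rank 3, and its Smith normal form has invariant factors (1,1,1).

Boundary ∂_2: C_2 → C_1 sends each 2-simplex [p,q,r] to [q,r] − [p,r] + [p,q]. For instance
  ∂ABE = BE − AE + AB,
  ∂BDE = DE − BE + BD.
As a 6×4 matrix over Z this has rank 3, with invariant factors (1,1,1).

Reading off H_k = ker ∂_k / im ∂_{k+1}:

  H_1: rank ker ∂_1 − rank ∂_2 = (6 − 3) − 3 = 0, and the invariant factors of ∂_2 are all 1, so H_1 ≅ 0.

(K is a triangulation of the 2-sphere S^2.)

H_1 ≅ 0.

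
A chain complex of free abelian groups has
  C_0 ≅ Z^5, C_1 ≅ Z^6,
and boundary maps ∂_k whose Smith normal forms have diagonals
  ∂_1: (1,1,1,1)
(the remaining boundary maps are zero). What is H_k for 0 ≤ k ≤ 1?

H_0: b_0 = 5 − 0 − 4 = 1; torsion from ∂_1 factors > 1: none. So H_0 ≅ Z.
H_1: b_1 = 6 − 4 − 0 = 2; torsion from ∂_2 factors > 1: none. So H_1 ≅ Z^2.

H_0 ≅ Z,  H_1 ≅ Z^2.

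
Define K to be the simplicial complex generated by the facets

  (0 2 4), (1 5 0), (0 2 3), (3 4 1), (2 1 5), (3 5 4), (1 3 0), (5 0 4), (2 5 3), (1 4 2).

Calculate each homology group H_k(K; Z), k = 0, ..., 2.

H_0 ≅ Z,  H_1 ≅ Z/2,  H_2 = 0.

K has 6 vertices, 15 edges, 10 triangles.
rank ∂_0 = 0, rank ∂_1 = 5 ⇒ b_0 = 6 − 0 − 5 = 1; all invariant factors of ∂_1 are 1 so no torsion. So H_0 = Z.
rank ∂_1 = 5, rank ∂_2 = 10 ⇒ b_1 = 15 − 5 − 10 = 0; ∂_2 has invariant factor(s) [2] giving torsion. So H_1 = Z/2.
rank ∂_2 = 10, rank ∂_3 = 0 ⇒ b_2 = 10 − 10 − 0 = 0. So H_2 = 0.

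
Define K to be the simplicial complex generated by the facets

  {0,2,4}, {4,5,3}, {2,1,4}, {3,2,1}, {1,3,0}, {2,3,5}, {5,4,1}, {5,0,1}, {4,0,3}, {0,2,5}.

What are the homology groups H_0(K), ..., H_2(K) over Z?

H_0 ≅ Z,  H_1 ≅ Z_2,  H_2 = 0.

Fix the vertex order 0 < 1 < 2 < 3 < 4 < 5 and write every simplex with vertices in increasing order. Then dim K = 2 and the simplices of K are:

  0-simplices (6): [0], [1], [2], [3], [4], [5]
  1-simplices (15): [0,1], [0,2], [0,3], [0,4], [0,5], [1,2], [1,3], [1,4], [1,5], [2,3], [2,4], [2,5], [3,4], [3,5], [4,5]
  2-simplices (10): [0,1,3], [0,1,5], [0,2,4], [0,2,5], [0,3,4], [1,2,3], [1,2,4], [1,4,5], [2,3,5], [3,4,5]

giving chain groups C_0 ≅ Z^6, C_1 ≅ Z^15, C_2 ≅ Z^10.

The boundary map ∂_1: C_1 → C_0 maps an edge to its endpoints' difference, ∂[p,q] = q − p. For instance
  ∂[0,5] = [5] − [0].
This gives a 6×15 integer matrix of rank 5; reducing to Smith normal form yields diagonal entries (1,1,1,1,1).

∂_2: C_2 → C_1 maps a triangle to the signed sum of its edges. For instance
  ∂[0,1,5] = [1,5] − [0,5] + [0,1],
  ∂[0,2,4] = [2,4] − [0,4] + [0,2].
The resulting 15×10 matrix has rank 10, and its Smith normal form has invariant factors (1,1,1,1,1,1,1,1,1,2).

From H_k ≅ ker(∂_k) / im(∂_{k+1}) we obtain:

  H_0: rank C_0 − rank ∂_1 = 6 − 5 = 1, and the invariant factors of ∂_1 are all 1, so H_0 = Z.
  H_1: rank ker ∂_1 − rank ∂_2 = (15 − 5) − 10 = 0, and ∂_2 has invariant factor 2 > 1, so H_1 = Z_2.
  H_2: rank ker ∂_2 − rank ∂_3 = (10 − 10) − 0 = 0, and there is no ∂_3, so H_2 = 0.

As a check, the Euler characteristic is 6 − 15 + 10 = 1, which agrees with 1 − 0 + 0 = 1.
(K is a triangulation of the real projective plane RP^2.)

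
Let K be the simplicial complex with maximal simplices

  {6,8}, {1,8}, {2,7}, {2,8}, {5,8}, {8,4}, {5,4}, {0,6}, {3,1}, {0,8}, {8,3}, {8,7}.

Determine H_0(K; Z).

Fix the vertex order 0 < 1 < 2 < 3 < 4 < 5 < 6 < 7 < 8 and write every simplex with vertices in increasing order. Then dim K = 1 and the simplices of K are:

  0-simplices (9): [0], [1], [2], [3], [4], [5], [6], [7], [8]
  1-simplices (12): [0,6], [0,8], [1,3], [1,8], [2,7], [2,8], [3,8], [4,5], [4,8], [5,8], [6,8], [7,8]

giving chain groups C_0 ≅ Z^9, C_1 ≅ Z^12.

∂_1: C_1 → C_0 is given by ∂[p,q] = [q] − [p].
The resulting 9×12 matrix has rank 8, and its Smith normal form has invariant factors (1,1,1,1,1,1,1,1).

Reading off H_k = ker ∂_k / im ∂_{k+1}:

  H_0: rank C_0 − rank ∂_1 = 9 − 8 = 1, and the invariant factors of ∂_1 are all 1, so H_0 ≅ Z.

H_0 ≅ Z.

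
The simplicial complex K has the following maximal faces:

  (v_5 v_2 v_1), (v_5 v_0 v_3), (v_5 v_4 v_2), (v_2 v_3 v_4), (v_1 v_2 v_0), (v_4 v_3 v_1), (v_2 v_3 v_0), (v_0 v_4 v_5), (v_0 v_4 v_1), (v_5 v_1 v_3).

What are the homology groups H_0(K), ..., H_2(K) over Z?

We work with the vertex ordering v_0 < v_1 < v_2 < v_3 < v_4 < v_5. The simplices of K, each written with vertices in increasing order, are:

  0-simplices (6): [v_0], [v_1], [v_2], [v_3], [v_4], [v_5]
  1-simplices (15): (15 of them)
  2-simplices (10): [v_0,v_1,v_2], [v_0,v_1,v_4], [v_0,v_2,v_3], [v_0,v_3,v_5], [v_0,v_4,v_5], [v_1,v_2,v_5], [v_1,v_3,v_4], [v_1,v_3,v_5], [v_2,v_3,v_4], [v_2,v_4,v_5]

giving chain groups C_0 ≅ Z^6, C_1 ≅ Z^15, C_2 ≅ Z^10.

∂_1: C_1 → C_0 sends each edge [p,q] (with p < q) to q − p. For instance
  ∂[v_3,v_5] = [v_5] − [v_3].
This gives a 6×15 integer matrix of rank 5; reducing to Smith normal form yields diagonal entries (1,1,1,1,1).

∂_2: C_2 → C_1 maps a triangle to the signed sum of its edges. For instance
  ∂[v_2,v_3,v_4] = [v_3,v_4] − [v_2,v_4] + [v_2,v_3],
  ∂[v_0,v_4,v_5] = [v_4,v_5] − [v_0,v_5] + [v_0,v_4].
This gives a 15×10 integer matrix of rank 10; reducing to Smith normal form yields diagonal entries (1,1,1,1,1,1,1,1,1,2).

Computing H_k = (kernel of ∂_k) / (image of ∂_{k+1}):

  H_0: rank C_0 − rank ∂_1 = 6 − 5 = 1, and the invariant factors of ∂_1 are all 1, so H_0 = Z.
  H_1: rank ker ∂_1 − rank ∂_2 = (15 − 5) − 10 = 0, and ∂_2 has invariant factor 2 > 1, so H_1 = Z/2.
  H_2: rank ker ∂_2 − rank ∂_3 = (10 − 10) − 0 = 0, and there is no ∂_3, so H_2 = 0.

(K is a triangulation of the real projective plane RP^2.)

H_0 = Z,  H_1 = Z/2,  H_2 = 0.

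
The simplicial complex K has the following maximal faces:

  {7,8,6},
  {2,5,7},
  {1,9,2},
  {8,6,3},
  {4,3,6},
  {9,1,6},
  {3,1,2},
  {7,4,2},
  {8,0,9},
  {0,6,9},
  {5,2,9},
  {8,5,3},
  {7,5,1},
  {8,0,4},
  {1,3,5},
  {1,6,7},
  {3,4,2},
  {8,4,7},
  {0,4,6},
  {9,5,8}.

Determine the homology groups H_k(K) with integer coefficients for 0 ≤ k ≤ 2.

H_0 = Z,  H_1 = Z ⊕ Z/2,  H_2 = 0.

Fix the vertex order 0 < 1 < 2 < 3 < 4 < 5 < 6 < 7 < 8 < 9 and write every simplex with vertices in increasing order. Then dim K = 2 and the simplices of K are:

  0-simplices (10): [0], [1], [2], [3], [4], [5], [6], [7], [8], [9]
  1-simplices (30): (30 of them)
  2-simplices (20): (20 of them)

Hence C_0 ≅ Z^10, C_1 ≅ Z^30, C_2 ≅ Z^20.

Boundary ∂_1: C_1 → C_0 sends each edge [p,q] (with p < q) to q − p.
The resulting 10×30 matrix has rank 9, and its Smith normal form has invariant factors (1,1,1,1,1,1,1,1,1).

Boundary ∂_2: C_2 → C_1 sends each 2-simplex [p,q,r] to [q,r] − [p,r] + [p,q]. For instance
  ∂[2,5,7] = [5,7] − [2,7] + [2,5],
  ∂[1,5,7] = [5,7] − [1,7] + [1,5].
This gives a 30×20 integer matrix of rank 20; reducing to Smith normal form yields diagonal entries (1,1,1,1,1,1,1,1,1,1,1,1,1,1,1,1,1,1,1,2).

From H_k ≅ ker(∂_k) / im(∂_{k+1}) we obtain:

  H_0: rank C_0 − rank ∂_1 = 10 − 9 = 1, and the invariant factors of ∂_1 are all 1, so H_0 = Z.
  H_1: rank ker ∂_1 − rank ∂_2 = (30 − 9) − 20 = 1, and ∂_2 has invariant factor 2 > 1, so H_1 = Z ⊕ Z/2.
  H_2: rank ker ∂_2 − rank ∂_3 = (20 − 20) − 0 = 0, and there is no ∂_3, so H_2 = 0.

As a check, the Euler characteristic is 10 − 30 + 20 = 0, which agrees with 1 − 1 + 0 = 0.
(K is a triangulation of the Klein bottle.)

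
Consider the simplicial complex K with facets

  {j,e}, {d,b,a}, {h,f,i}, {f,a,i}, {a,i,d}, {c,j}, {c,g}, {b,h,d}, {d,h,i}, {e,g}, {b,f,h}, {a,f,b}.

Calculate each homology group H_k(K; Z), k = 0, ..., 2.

H_0 ≅ Z^2,  H_1 ≅ Z,  H_2 ≅ Z.

Order the vertices as a < b < c < d < e < f < g < h < i < j. Listing each simplex with vertices in this order, K has dimension 2 with simplices:

  0-simplices (10): a, b, c, d, e, f, g, h, i, j
  1-simplices (16): ab, ad, af, ai, bd, bf, bh, cg, cj, dh, di, eg, ej, fh, fi, hi
  2-simplices (8): abd, abf, adi, afi, bdh, bfh, dhi, fhi

so the chain groups are C_0 ≅ Z^10, C_1 ≅ Z^16, C_2 ≅ Z^8.

The boundary map ∂_1: C_1 → C_0 sends each edge [p,q] (with p < q) to q − p. For instance
  ∂cg = g − c.
As a 10×16 matrix over Z this has rank 8, with invariant factors (1,1,1,1,1,1,1,1).

∂_2: C_2 → C_1 acts by ∂[p,q,r] = [q,r] − [p,r] + [p,q]. For instance
  ∂abf = bf − af + ab,
  ∂abd = bd − ad + ab.
This gives a 16×8 integer matrix of rank 7; reducing to Smith normal form yields diagonal entries (1,1,1,1,1,1,1).

Reading off H_k = ker ∂_k / im ∂_{k+1}:

  H_0: rank C_0 − rank ∂_1 = 10 − 8 = 2, and the invariant factors of ∂_1 are all 1, so H_0 = Z^2.
  H_1: rank ker ∂_1 − rank ∂_2 = (16 − 8) − 7 = 1, and the invariant factors of ∂_2 are all 1, so H_1 = Z.
  H_2: rank ker ∂_2 − rank ∂_3 = (8 − 7) − 0 = 1, and there is no ∂_3, so H_2 = Z.

(K is a triangulation of the disjoint union of the 2-sphere S^2 and the circle S^1.)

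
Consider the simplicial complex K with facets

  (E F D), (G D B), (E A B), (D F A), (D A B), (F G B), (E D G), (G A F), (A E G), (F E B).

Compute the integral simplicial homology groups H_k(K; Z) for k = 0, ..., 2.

H_0 ≅ Z,  H_1 ≅ Z/2,  H_2 = 0.

Fix the vertex order A < B < D < E < F < G and write every simplex with vertices in increasing order. Then dim K = 2 and the simplices of K are:

  0-simplices (6): A, B, D, E, F, G
  1-simplices (15): AB, AD, AE, AF, AG, BD, BE, BF, BG, DE, DF, DG, EF, EG, FG
  2-simplices (10): ABD, ABE, ADF, AEG, AFG, BDG, BEF, BFG, DEF, DEG

Hence C_0 ≅ Z^6, C_1 ≅ Z^15, C_2 ≅ Z^10.

Boundary ∂_1: C_1 → C_0 is given by ∂[p,q] = [q] − [p]. For instance
  ∂AB = B − A.
The 6×15 boundary matrix has rank 5 and Smith normal form diag(1,1,1,1,1).

The boundary map ∂_2: C_2 → C_1 sends each 2-simplex [p,q,r] to [q,r] − [p,r] + [p,q]. For instance
  ∂BEF = EF − BF + BE,
  ∂BFG = FG − BG + BF.
The resulting 15×10 matrix has rank 10, and its Smith normal form has invariant factors (1,1,1,1,1,1,1,1,1,2).

From H_k ≅ ker(∂_k) / im(∂_{k+1}) we obtain:

  H_0: rank C_0 − rank ∂_1 = 6 − 5 = 1, and the invariant factors of ∂_1 are all 1, so H_0 ≅ Z.
  H_1: rank ker ∂_1 − rank ∂_2 = (15 − 5) − 10 = 0, and ∂_2 has invariant factor 2 > 1, so H_1 ≅ Z/2.
  H_2: rank ker ∂_2 − rank ∂_3 = (10 − 10) − 0 = 0, and there is no ∂_3, so H_2 ≅ 0.

(K is a triangulation of the real projective plane RP^2.)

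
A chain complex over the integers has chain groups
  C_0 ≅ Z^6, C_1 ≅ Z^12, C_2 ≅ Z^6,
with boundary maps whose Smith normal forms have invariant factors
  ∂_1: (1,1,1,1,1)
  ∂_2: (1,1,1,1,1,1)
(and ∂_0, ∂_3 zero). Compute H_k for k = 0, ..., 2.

H_0: b_0 = 6 − 0 − 5 = 1; torsion from ∂_1 factors > 1: none. So H_0 ≅ Z.
H_1: b_1 = 12 − 5 − 6 = 1; torsion from ∂_2 factors > 1: none. So H_1 ≅ Z.
H_2: b_2 = 6 − 6 − 0 = 0; torsion from ∂_3 factors > 1: none. So H_2 ≅ 0.

H_0 ≅ Z,  H_1 ≅ Z,  H_2 = 0.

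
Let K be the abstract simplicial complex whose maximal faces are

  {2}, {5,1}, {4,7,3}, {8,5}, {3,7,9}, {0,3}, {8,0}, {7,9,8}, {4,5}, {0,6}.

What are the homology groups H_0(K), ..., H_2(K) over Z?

Take the total order 0 < 1 < 2 < 3 < 4 < 5 < 6 < 7 < 8 < 9 on the vertex set. Then K (dimension 2) consists of the simplices:

  0-simplices (10): [0], [1], [2], [3], [4], [5], [6], [7], [8], [9]
  1-simplices (13): [0,3], [0,6], [0,8], [1,5], [3,4], [3,7], [3,9], [4,5], [4,7], [5,8], [7,8], [7,9], [8,9]
  2-simplices (3): [3,4,7], [3,7,9], [7,8,9]

giving chain groups C_0 ≅ Z^10, C_1 ≅ Z^13, C_2 ≅ Z^3.

Boundary ∂_1: C_1 → C_0 sends each edge [p,q] (with p < q) to q − p. For instance
  ∂[3,9] = [9] − [3].
As a 10×13 matrix over Z this has rank 8, with invariant factors (1,1,1,1,1,1,1,1).

The boundary map ∂_2: C_2 → C_1 acts by ∂[p,q,r] = [q,r] − [p,r] + [p,q]. For instance
  ∂[3,7,9] = [7,9] − [3,9] + [3,7],
  ∂[3,4,7] = [4,7] − [3,7] + [3,4].
This gives a 13×3 integer matrix of rank 3; reducing to Smith normal form yields diagonal entries (1,1,1).

From H_k ≅ ker(∂_k) / im(∂_{k+1}) we obtain:

  H_0: rank C_0 − rank ∂_1 = 10 − 8 = 2, and the invariant factors of ∂_1 are all 1, so H_0 ≅ Z^2.
  H_1: rank ker ∂_1 − rank ∂_2 = (13 − 8) − 3 = 2, and the invariant factors of ∂_2 are all 1, so H_1 ≅ Z^2.
  H_2: rank ker ∂_2 − rank ∂_3 = (3 − 3) − 0 = 0, and there is no ∂_3, so H_2 ≅ 0.

H_0 ≅ Z^2,  H_1 ≅ Z^2,  H_2 = 0.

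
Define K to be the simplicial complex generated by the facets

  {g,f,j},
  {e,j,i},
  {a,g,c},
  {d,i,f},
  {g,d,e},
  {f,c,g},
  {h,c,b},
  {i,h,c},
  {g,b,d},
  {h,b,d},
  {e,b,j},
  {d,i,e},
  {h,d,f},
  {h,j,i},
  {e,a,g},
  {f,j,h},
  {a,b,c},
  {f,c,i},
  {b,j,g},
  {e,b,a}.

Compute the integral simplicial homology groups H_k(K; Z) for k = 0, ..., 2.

Order the vertices as a < b < c < d < e < f < g < h < i < j. Listing each simplex with vertices in this order, K has dimension 2 with simplices:

  0-simplices (10): a, b, c, d, e, f, g, h, i, j
  1-simplices (30): ab, ac, ae, ag, bc, bd, be, bg, bh, bj, cf, cg, ch, ci, de, df, dg, dh, di, eg, ei, ej, fg, fh, fi, fj, gj, hi, hj, ij
  2-simplices (20): abc, abe, acg, aeg, bch, bdg, bdh, bej, bgj, cfg, cfi, chi, deg, dei, dfh, dfi, eij, fgj, fhj, hij

Hence C_0 ≅ Z^10, C_1 ≅ Z^30, C_2 ≅ Z^20.

∂_1: C_1 → C_0 is given by ∂[p,q] = [q] − [p]. For instance
  ∂bj = j − b.
This gives a 10×30 integer matrix of rank 9; reducing to Smith normal form yields diagonal entries (1,1,1,1,1,1,1,1,1).

∂_2: C_2 → C_1 sends each 2-simplex [p,q,r] to [q,r] − [p,r] + [p,q]. For instance
  ∂bgj = gj − bj + bg,
  ∂bch = ch − bh + bc.
The resulting 30×20 matrix has rank 20, and its Smith normal form has invariant factors (1,1,1,1,1,1,1,1,1,1,1,1,1,1,1,1,1,1,1,2).

Reading off H_k = ker ∂_k / im ∂_{k+1}:

  H_0: rank C_0 − rank ∂_1 = 10 − 9 = 1, and the invariant factors of ∂_1 are all 1, so H_0 ≅ Z.
  H_1: rank ker ∂_1 − rank ∂_2 = (30 − 9) − 20 = 1, and ∂_2 has invariant factor 2 > 1, so H_1 ≅ Z ⊕ Z/2.
  H_2: rank ker ∂_2 − rank ∂_3 = (20 − 20) − 0 = 0, and there is no ∂_3, so H_2 ≅ 0.

H_0 ≅ Z,  H_1 ≅ Z ⊕ Z/2,  H_2 = 0.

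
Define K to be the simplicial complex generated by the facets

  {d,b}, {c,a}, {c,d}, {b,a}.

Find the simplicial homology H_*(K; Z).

H_0 ≅ Z,  H_1 ≅ Z.

K has 4 vertices, 4 edges.
rank ∂_0 = 0, rank ∂_1 = 3 ⇒ b_0 = 4 − 0 − 3 = 1; all invariant factors of ∂_1 are 1 so no torsion. So H_0 ≅ Z.
rank ∂_1 = 3, rank ∂_2 = 0 ⇒ b_1 = 4 − 3 − 0 = 1. So H_1 ≅ Z.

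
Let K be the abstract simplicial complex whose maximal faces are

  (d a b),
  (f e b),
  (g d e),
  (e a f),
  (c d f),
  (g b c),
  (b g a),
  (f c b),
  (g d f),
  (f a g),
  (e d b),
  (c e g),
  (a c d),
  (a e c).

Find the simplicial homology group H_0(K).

We work with the vertex ordering a < b < c < d < e < f < g. The simplices of K, each written with vertices in increasing order, are:

  0-simplices (7): a, b, c, d, e, f, g
  1-simplices (21): ab, ac, ad, ae, af, ag, bc, bd, be, bf, bg, cd, ce, cf, cg, de, df, dg, ef, eg, fg
  2-simplices (14): abd, abg, acd, ace, aef, afg, bcf, bcg, bde, bef, cdf, ceg, deg, dfg

Hence C_0 ≅ Z^7, C_1 ≅ Z^21, C_2 ≅ Z^14.

The boundary map ∂_1: C_1 → C_0 sends each edge [p,q] (with p < q) to q − p.
The resulting 7×21 matrix has rank 6, and its Smith normal form has invariant factors (1,1,1,1,1,1).

The boundary map ∂_2: C_2 → C_1 maps a triangle to the signed sum of its edges. For instance
  ∂acd = cd − ad + ac,
  ∂dfg = fg − dg + df.
As a 21×14 matrix over Z this has rank 13, with invariant factors (1,1,1,1,1,1,1,1,1,1,1,1,1).

Computing H_k = (kernel of ∂_k) / (image of ∂_{k+1}):

  H_0: rank C_0 − rank ∂_1 = 7 − 6 = 1, and the invariant factors of ∂_1 are all 1, so H_0 ≅ Z.

H_0 = Z.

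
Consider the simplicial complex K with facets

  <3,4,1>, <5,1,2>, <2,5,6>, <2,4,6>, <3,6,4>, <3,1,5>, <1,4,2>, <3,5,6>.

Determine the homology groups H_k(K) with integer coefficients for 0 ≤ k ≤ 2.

H_0 = Z,  H_1 = 0,  H_2 = Z.

Fix the vertex order 1 < 2 < 3 < 4 < 5 < 6 and write every simplex with vertices in increasing order. Then dim K = 2 and the simplices of K are:

  0-simplices (6): [1], [2], [3], [4], [5], [6]
  1-simplices (12): [1,2], [1,3], [1,4], [1,5], [2,4], [2,5], [2,6], [3,4], [3,5], [3,6], [4,6], [5,6]
  2-simplices (8): [1,2,4], [1,2,5], [1,3,4], [1,3,5], [2,4,6], [2,5,6], [3,4,6], [3,5,6]

so the chain groups are C_0 ≅ Z^6, C_1 ≅ Z^12, C_2 ≅ Z^8.

∂_1: C_1 → C_0 sends each edge [p,q] (with p < q) to q − p.
The resulting 6×12 matrix has rank 5, and its Smith normal form has invariant factors (1,1,1,1,1).

Boundary ∂_2: C_2 → C_1 acts by ∂[p,q,r] = [q,r] − [p,r] + [p,q]. For instance
  ∂[2,4,6] = [4,6] − [2,6] + [2,4],
  ∂[1,2,5] = [2,5] − [1,5] + [1,2].
The resulting 12×8 matrix has rank 7, and its Smith normal form has invariant factors (1,1,1,1,1,1,1).

From H_k ≅ ker(∂_k) / im(∂_{k+1}) we obtain:

  H_0: rank C_0 − rank ∂_1 = 6 − 5 = 1, and the invariant factors of ∂_1 are all 1, so H_0 = Z.
  H_1: rank ker ∂_1 − rank ∂_2 = (12 − 5) − 7 = 0, and the invariant factors of ∂_2 are all 1, so H_1 = 0.
  H_2: rank ker ∂_2 − rank ∂_3 = (8 − 7) − 0 = 1, and there is no ∂_3, so H_2 = Z.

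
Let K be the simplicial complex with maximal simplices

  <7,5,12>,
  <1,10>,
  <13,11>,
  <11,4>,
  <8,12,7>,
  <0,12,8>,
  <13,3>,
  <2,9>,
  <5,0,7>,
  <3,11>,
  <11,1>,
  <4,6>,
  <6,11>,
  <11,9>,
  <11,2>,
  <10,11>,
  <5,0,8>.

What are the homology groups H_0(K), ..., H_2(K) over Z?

H_0 = Z^2,  H_1 = Z^5,  H_2 = 0.

Order the vertices as 0 < 1 < 2 < 3 < 4 < 5 < 6 < 7 < 8 < 9 < 10 < 11 < 12 < 13. Listing each simplex with vertices in this order, K has dimension 2 with simplices:

  0-simplices (14): [0], [1], [2], [3], [4], [5], [6], [7], [8], [9], [10], [11], [12], [13]
  1-simplices (22): (22 of them)
  2-simplices (5): [0,5,7], [0,5,8], [0,8,12], [5,7,12], [7,8,12]

Hence C_0 ≅ Z^14, C_1 ≅ Z^22, C_2 ≅ Z^5.

The boundary map ∂_1: C_1 → C_0 is given by ∂[p,q] = [q] − [p].
This gives a 14×22 integer matrix of rank 12; reducing to Smith normal form yields diagonal entries (1,1,1,1,1,1,1,1,1,1,1,1).

∂_2: C_2 → C_1 maps a triangle to the signed sum of its edges. For instance
  ∂[5,7,12] = [7,12] − [5,12] + [5,7],
  ∂[0,5,8] = [5,8] − [0,8] + [0,5].
As a 22×5 matrix over Z this has rank 5, with invariant factors (1,1,1,1,1).

Reading off H_k = ker ∂_k / im ∂_{k+1}:

  H_0: rank C_0 − rank ∂_1 = 14 − 12 = 2, and the invariant factors of ∂_1 are all 1, so H_0 ≅ Z^2.
  H_1: rank ker ∂_1 − rank ∂_2 = (22 − 12) − 5 = 5, and the invariant factors of ∂_2 are all 1, so H_1 ≅ Z^5.
  H_2: rank ker ∂_2 − rank ∂_3 = (5 − 5) − 0 = 0, and there is no ∂_3, so H_2 ≅ 0.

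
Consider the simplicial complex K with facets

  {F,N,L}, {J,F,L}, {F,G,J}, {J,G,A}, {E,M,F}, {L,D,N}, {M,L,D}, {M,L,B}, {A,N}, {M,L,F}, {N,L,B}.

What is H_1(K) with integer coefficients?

H_1 ≅ Z.

Take the total order A < B < D < E < F < G < J < L < M < N on the vertex set. Then K (dimension 2) consists of the simplices:

  0-simplices (10): A, B, D, E, F, G, J, L, M, N
  1-simplices (20): AG, AJ, AN, BL, BM, BN, DL, DM, DN, EF, EM, FG, FJ, FL, FM, FN, GJ, JL, LM, LN
  2-simplices (10): AGJ, BLM, BLN, DLM, DLN, EFM, FGJ, FJL, FLM, FLN

Hence C_0 ≅ Z^10, C_1 ≅ Z^20, C_2 ≅ Z^10.

Boundary ∂_1: C_1 → C_0 maps an edge to its endpoints' difference, ∂[p,q] = q − p. For instance
  ∂FG = G − F.
This gives a 10×20 integer matrix of rank 9; reducing to Smith normal form yields diagonal entries (1,1,1,1,1,1,1,1,1).

Boundary ∂_2: C_2 → C_1 acts by ∂[p,q,r] = [q,r] − [p,r] + [p,q]. For instance
  ∂FGJ = GJ − FJ + FG,
  ∂DLM = LM − DM + DL.
As a 20×10 matrix over Z this has rank 10, with invariant factors (1,1,1,1,1,1,1,1,1,1).

Now H_k = ker ∂_k / im ∂_{k+1}, so:

  H_1: rank ker ∂_1 − rank ∂_2 = (20 − 9) − 10 = 1, and the invariant factors of ∂_2 are all 1, so H_1 = Z.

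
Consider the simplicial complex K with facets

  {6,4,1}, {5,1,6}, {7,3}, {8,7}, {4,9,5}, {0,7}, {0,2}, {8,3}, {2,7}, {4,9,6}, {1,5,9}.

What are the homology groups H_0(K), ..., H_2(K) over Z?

H_0 = Z^2,  H_1 = Z^3,  H_2 = 0.

Order the vertices as 0 < 1 < 2 < 3 < 4 < 5 < 6 < 7 < 8 < 9. Listing each simplex with vertices in this order, K has dimension 2 with simplices:

  0-simplices (10): [0], [1], [2], [3], [4], [5], [6], [7], [8], [9]
  1-simplices (16): [0,2], [0,7], [1,4], [1,5], [1,6], [1,9], [2,7], [3,7], [3,8], [4,5], [4,6], [4,9], [5,6], [5,9], [6,9], [7,8]
  2-simplices (5): [1,4,6], [1,5,6], [1,5,9], [4,5,9], [4,6,9]

giving chain groups C_0 ≅ Z^10, C_1 ≅ Z^16, C_2 ≅ Z^5.

∂_1: C_1 → C_0 sends each edge [p,q] (with p < q) to q − p. For instance
  ∂[1,5] = [5] − [1].
This gives a 10×16 integer matrix of rank 8; reducing to Smith normal form yields diagonal entries (1,1,1,1,1,1,1,1).

Boundary ∂_2: C_2 → C_1 maps a triangle to the signed sum of its edges. For instance
  ∂[1,4,6] = [4,6] − [1,6] + [1,4],
  ∂[1,5,6] = [5,6] − [1,6] + [1,5].
This gives a 16×5 integer matrix of rank 5; reducing to Smith normal form yields diagonal entries (1,1,1,1,1).

Now H_k = ker ∂_k / im ∂_{k+1}, so:

  H_0: rank C_0 − rank ∂_1 = 10 − 8 = 2, and the invariant factors of ∂_1 are all 1, so H_0 ≅ Z^2.
  H_1: rank ker ∂_1 − rank ∂_2 = (16 − 8) − 5 = 3, and the invariant factors of ∂_2 are all 1, so H_1 ≅ Z^3.
  H_2: rank ker ∂_2 − rank ∂_3 = (5 − 5) − 0 = 0, and there is no ∂_3, so H_2 ≅ 0.

(K is a triangulation of the disjoint union of a wedge of 2 circles and the Möbius band.)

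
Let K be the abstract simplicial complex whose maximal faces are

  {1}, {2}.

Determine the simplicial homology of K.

Order the vertices as 1 < 2. Listing each simplex with vertices in this order, K has dimension 0 with simplices:

  0-simplices (2): [1], [2]

so the chain groups are C_0 ≅ Z^2.

Computing H_k = (kernel of ∂_k) / (image of ∂_{k+1}):

  H_0: rank C_0 − rank ∂_1 = 2 − 0 = 2, and there is no ∂_1, so H_0 ≅ Z^2.

(K is a triangulation of a set of 2 points.)

H_0 ≅ Z^2.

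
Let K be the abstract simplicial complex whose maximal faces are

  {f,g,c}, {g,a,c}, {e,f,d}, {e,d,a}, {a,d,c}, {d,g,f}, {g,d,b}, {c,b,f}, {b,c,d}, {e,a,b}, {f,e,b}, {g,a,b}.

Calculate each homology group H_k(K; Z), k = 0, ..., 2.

H_0 ≅ Z,  H_1 ≅ Z_2,  H_2 = 0.

Order the vertices as a < b < c < d < e < f < g. Listing each simplex with vertices in this order, K has dimension 2 with simplices:

  0-simplices (7): a, b, c, d, e, f, g
  1-simplices (18): ab, ac, ad, ae, ag, bc, bd, be, bf, bg, cd, cf, cg, de, df, dg, ef, fg
  2-simplices (12): abe, abg, acd, acg, ade, bcd, bcf, bdg, bef, cfg, def, dfg

Hence C_0 ≅ Z^7, C_1 ≅ Z^18, C_2 ≅ Z^12.

The boundary map ∂_1: C_1 → C_0 sends each edge [p,q] (with p < q) to q − p.
The resulting 7×18 matrix has rank 6, and its Smith normal form has invariant factors (1,1,1,1,1,1).

Boundary ∂_2: C_2 → C_1 maps a triangle to the signed sum of its edges. For instance
  ∂def = ef − df + de,
  ∂dfg = fg − dg + df.
This gives a 18×12 integer matrix of rank 12; reducing to Smith normal form yields diagonal entries (1,1,1,1,1,1,1,1,1,1,1,2).

Computing H_k = (kernel of ∂_k) / (image of ∂_{k+1}):

  H_0: rank C_0 − rank ∂_1 = 7 − 6 = 1, and the invariant factors of ∂_1 are all 1, so H_0 = Z.
  H_1: rank ker ∂_1 − rank ∂_2 = (18 − 6) − 12 = 0, and ∂_2 has invariant factor 2 > 1, so H_1 = Z_2.
  H_2: rank ker ∂_2 − rank ∂_3 = (12 − 12) − 0 = 0, and there is no ∂_3, so H_2 = 0.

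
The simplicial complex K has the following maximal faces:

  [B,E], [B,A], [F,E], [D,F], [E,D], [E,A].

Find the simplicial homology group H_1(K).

Fix the vertex order A < B < D < E < F and write every simplex with vertices in increasing order. Then dim K = 1 and the simplices of K are:

  0-simplices (5): A, B, D, E, F
  1-simplices (6): AB, AE, BE, DE, DF, EF

so the chain groups are C_0 ≅ Z^5, C_1 ≅ Z^6.

The boundary map ∂_1: C_1 → C_0 is given by ∂[p,q] = [q] − [p].
The 5×6 boundary matrix has rank 4 and Smith normal form diag(1,1,1,1).

Computing H_k = (kernel of ∂_k) / (image of ∂_{k+1}):

  H_1: rank ker ∂_1 − rank ∂_2 = (6 − 4) − 0 = 2, and there is no ∂_2, so H_1 = Z^2.

H_1 = Z^2.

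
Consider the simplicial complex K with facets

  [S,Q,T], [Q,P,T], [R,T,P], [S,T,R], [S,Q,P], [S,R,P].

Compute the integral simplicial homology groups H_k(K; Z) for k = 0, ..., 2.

We work with the vertex ordering P < Q < R < S < T. The simplices of K, each written with vertices in increasing order, are:

  0-simplices (5): P, Q, R, S, T
  1-simplices (9): PQ, PR, PS, PT, QS, QT, RS, RT, ST
  2-simplices (6): PQS, PQT, PRS, PRT, QST, RST

giving chain groups C_0 ≅ Z^5, C_1 ≅ Z^9, C_2 ≅ Z^6.

Boundary ∂_1: C_1 → C_0 is given by ∂[p,q] = [q] − [p]. For instance
  ∂PQ = Q − P.
This gives a 5×9 integer matrix of rank 4; reducing to Smith normal form yields diagonal entries (1,1,1,1).

Boundary ∂_2: C_2 → C_1 acts by ∂[p,q,r] = [q,r] − [p,r] + [p,q]. For instance
  ∂RST = ST − RT + RS,
  ∂PQT = QT − PT + PQ.
As a 9×6 matrix over Z this has rank 5, with invariant factors (1,1,1,1,1).

From H_k ≅ ker(∂_k) / im(∂_{k+1}) we obtain:

  H_0: rank C_0 − rank ∂_1 = 5 − 4 = 1, and the invariant factors of ∂_1 are all 1, so H_0 ≅ Z.
  H_1: rank ker ∂_1 − rank ∂_2 = (9 − 4) − 5 = 0, and the invariant factors of ∂_2 are all 1, so H_1 ≅ 0.
  H_2: rank ker ∂_2 − rank ∂_3 = (6 − 5) − 0 = 1, and there is no ∂_3, so H_2 ≅ Z.

H_0 = Z,  H_1 = 0,  H_2 = Z.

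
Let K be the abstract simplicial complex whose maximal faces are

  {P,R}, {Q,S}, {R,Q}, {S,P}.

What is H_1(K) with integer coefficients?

Order the vertices as P < Q < R < S. Listing each simplex with vertices in this order, K has dimension 1 with simplices:

  0-simplices (4): P, Q, R, S
  1-simplices (4): PR, PS, QR, QS

Hence C_0 ≅ Z^4, C_1 ≅ Z^4.

∂_1: C_1 → C_0 sends each edge [p,q] (with p < q) to q − p.
The resulting 4×4 matrix has rank 3, and its Smith normal form has invariant factors (1,1,1).

Now H_k = ker ∂_k / im ∂_{k+1}, so:

  H_1: rank ker ∂_1 − rank ∂_2 = (4 − 3) − 0 = 1, and there is no ∂_2, so H_1 ≅ Z.

(K is a triangulation of the circle S^1.)

H_1 ≅ Z.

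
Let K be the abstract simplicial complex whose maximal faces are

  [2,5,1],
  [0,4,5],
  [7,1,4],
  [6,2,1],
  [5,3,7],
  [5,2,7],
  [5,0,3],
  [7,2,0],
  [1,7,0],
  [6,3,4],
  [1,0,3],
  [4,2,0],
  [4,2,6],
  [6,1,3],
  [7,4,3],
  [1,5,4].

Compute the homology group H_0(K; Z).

Order the vertices as 0 < 1 < 2 < 3 < 4 < 5 < 6 < 7. Listing each simplex with vertices in this order, K has dimension 2 with simplices:

  0-simplices (8): [0], [1], [2], [3], [4], [5], [6], [7]
  1-simplices (24): (24 of them)
  2-simplices (16): [0,1,3], [0,1,7], [0,2,4], [0,2,7], [0,3,5], [0,4,5], [1,2,5], [1,2,6], [1,3,6], [1,4,5], [1,4,7], [2,4,6], [2,5,7], [3,4,6], [3,4,7], [3,5,7]

giving chain groups C_0 ≅ Z^8, C_1 ≅ Z^24, C_2 ≅ Z^16.

Boundary ∂_1: C_1 → C_0 is given by ∂[p,q] = [q] − [p]. For instance
  ∂[4,5] = [5] − [4].
As a 8×24 matrix over Z this has rank 7, with invariant factors (1,1,1,1,1,1,1).

Boundary ∂_2: C_2 → C_1 acts by ∂[p,q,r] = [q,r] − [p,r] + [p,q]. For instance
  ∂[0,1,7] = [1,7] − [0,7] + [0,1],
  ∂[2,5,7] = [5,7] − [2,7] + [2,5].
This gives a 24×16 integer matrix of rank 15; reducing to Smith normal form yields diagonal entries (1,1,1,1,1,1,1,1,1,1,1,1,1,1,1).

Computing H_k = (kernel of ∂_k) / (image of ∂_{k+1}):

  H_0: rank C_0 − rank ∂_1 = 8 − 7 = 1, and the invariant factors of ∂_1 are all 1, so H_0 ≅ Z.

H_0 ≅ Z.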